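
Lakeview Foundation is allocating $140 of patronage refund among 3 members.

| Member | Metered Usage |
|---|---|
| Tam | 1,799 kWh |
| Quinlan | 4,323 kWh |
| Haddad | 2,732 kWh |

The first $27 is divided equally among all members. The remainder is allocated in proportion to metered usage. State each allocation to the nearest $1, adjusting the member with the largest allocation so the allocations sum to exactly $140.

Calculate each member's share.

Tam: $32; Quinlan: $64; Haddad: $44

Equal tier: $27 ÷ 3 = $9 apiece.
Remainder $113 by metered usage (total 8,854): Tam 22.96 → $23; Quinlan 55.17 → $55; Haddad 34.87 → $35.
Totals: Tam $9 + $23 = $32; Quinlan $9 + $55 = $64; Haddad $9 + $35 = $44.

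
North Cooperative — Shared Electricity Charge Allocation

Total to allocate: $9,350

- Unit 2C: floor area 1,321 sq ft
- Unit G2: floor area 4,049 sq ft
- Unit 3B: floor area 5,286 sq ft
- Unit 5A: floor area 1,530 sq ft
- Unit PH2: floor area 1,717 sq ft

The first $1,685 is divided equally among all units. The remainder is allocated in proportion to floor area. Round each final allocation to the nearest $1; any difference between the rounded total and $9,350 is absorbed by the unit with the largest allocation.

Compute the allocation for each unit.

Unit 2C: $1,065 · Unit G2: $2,569 · Unit 3B: $3,251 · Unit 5A: $1,181 · Unit PH2: $1,284

$1,685 shared equally gives $337 per unit.
Remainder $7,665 by floor area (total 13,903): Unit 2C 728.29 → $728; Unit G2 2,232.29 → $2,232; Unit 3B 2,914.28 → $2,914; Unit 5A 843.52 → $844; Unit PH2 946.62 → $947.
Totals: Unit 2C $337 + $728 = $1,065; Unit G2 $337 + $2,232 = $2,569; Unit 3B $337 + $2,914 = $3,251; Unit 5A $337 + $844 = $1,181; Unit PH2 $337 + $947 = $1,284.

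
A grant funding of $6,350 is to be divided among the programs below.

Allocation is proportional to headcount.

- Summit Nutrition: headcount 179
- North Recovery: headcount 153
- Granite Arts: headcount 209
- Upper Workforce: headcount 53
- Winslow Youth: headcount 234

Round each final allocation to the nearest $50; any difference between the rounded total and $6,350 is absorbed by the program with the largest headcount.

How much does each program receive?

Summit Nutrition: $1,350 | North Recovery: $1,150 | Granite Arts: $1,600 | Upper Workforce: $400 | Winslow Youth: $1,850

Sum of headcount: 828.
Raw shares: Summit Nutrition 179/828 × $6,350 = 1,372.77; North Recovery 153/828 × $6,350 = 1,173.37; Granite Arts 209/828 × $6,350 = 1,602.84; Upper Workforce 53/828 × $6,350 = 406.46; Winslow Youth 234/828 × $6,350 = 1,794.57.
After rounding ($50): Summit Nutrition $1,350; North Recovery $1,150; Granite Arts $1,600; Upper Workforce $400; Winslow Youth $1,800. Sum = $6,300.
Difference $6,350 − $6,300 = +$50 applied to largest headcount (Winslow Youth): Winslow Youth becomes $1,850.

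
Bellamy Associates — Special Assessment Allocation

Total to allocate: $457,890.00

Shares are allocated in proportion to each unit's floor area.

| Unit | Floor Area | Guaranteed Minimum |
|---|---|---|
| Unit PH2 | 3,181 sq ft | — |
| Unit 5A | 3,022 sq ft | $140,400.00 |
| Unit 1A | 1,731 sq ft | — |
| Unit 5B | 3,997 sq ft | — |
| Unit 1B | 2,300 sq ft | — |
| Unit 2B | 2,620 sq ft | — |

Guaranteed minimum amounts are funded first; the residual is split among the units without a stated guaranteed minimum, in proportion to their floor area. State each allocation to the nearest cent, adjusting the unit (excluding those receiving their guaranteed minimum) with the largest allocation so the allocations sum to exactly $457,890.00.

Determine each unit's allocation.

Fund the minimums — Unit 5A $140,400.00. Balance $317,490.00.
Balance split over remaining floor area 13,829: Unit PH2 73,030.2762 → $73,030.28; Unit 1A 39,740.7759 → $39,740.78; Unit 5B 91,764.2295 → $91,764.23; Unit 1B 52,804.034999 → $52,804.03; Unit 2B 60,150.6833 → $60,150.68.

Unit PH2: $73,030.28; Unit 5A: $140,400.00; Unit 1A: $39,740.78; Unit 5B: $91,764.23; Unit 1B: $52,804.03; Unit 2B: $60,150.68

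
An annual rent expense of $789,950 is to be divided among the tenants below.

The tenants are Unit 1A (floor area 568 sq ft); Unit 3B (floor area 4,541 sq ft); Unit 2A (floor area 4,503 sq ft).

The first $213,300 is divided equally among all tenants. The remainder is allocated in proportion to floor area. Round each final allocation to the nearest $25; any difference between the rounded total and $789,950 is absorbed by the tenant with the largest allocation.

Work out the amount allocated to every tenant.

Equal tier: $213,300 ÷ 3 = $71,100 apiece.
Remainder $576,650 by floor area (total 9,612): Unit 1A 34,075.86 → $34,075; Unit 3B 272,426.93 → $272,425; Unit 2A 270,147.21 → $270,150.
Totals: Unit 1A $71,100 + $34,075 = $105,175; Unit 3B $71,100 + $272,425 = $343,525; Unit 2A $71,100 + $270,150 = $341,250.

Unit 1A: $105,175; Unit 3B: $343,525; Unit 2A: $341,250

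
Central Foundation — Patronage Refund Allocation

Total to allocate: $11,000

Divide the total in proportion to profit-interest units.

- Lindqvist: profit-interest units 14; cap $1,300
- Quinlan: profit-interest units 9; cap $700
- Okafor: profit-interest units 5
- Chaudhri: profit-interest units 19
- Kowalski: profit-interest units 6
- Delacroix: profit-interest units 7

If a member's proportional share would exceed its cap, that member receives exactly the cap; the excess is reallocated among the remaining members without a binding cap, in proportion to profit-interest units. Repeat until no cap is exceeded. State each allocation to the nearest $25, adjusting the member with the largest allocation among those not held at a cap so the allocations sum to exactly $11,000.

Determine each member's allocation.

Lindqvist: $1,300 · Quinlan: $700 · Okafor: $1,225 · Chaudhri: $4,625 · Kowalski: $1,450 · Delacroix: $1,700

Profit-interest units total: 60.
Proportional shares (ignoring caps): Lindqvist 2,566.67; Quinlan 1,650.00; Okafor 916.67; Chaudhri 3,483.33; Kowalski 1,100.00; Delacroix 1,283.33.
Capped: Lindqvist ($1,300), Quinlan ($700); remaining pool $9,000 reallocated over remaining profit-interest units 37.
Remaining shares: Okafor 1,216.22 → $1,225; Chaudhri 4,621.62 → $4,625; Kowalski 1,459.46 → $1,450; Delacroix 1,702.70 → $1,700.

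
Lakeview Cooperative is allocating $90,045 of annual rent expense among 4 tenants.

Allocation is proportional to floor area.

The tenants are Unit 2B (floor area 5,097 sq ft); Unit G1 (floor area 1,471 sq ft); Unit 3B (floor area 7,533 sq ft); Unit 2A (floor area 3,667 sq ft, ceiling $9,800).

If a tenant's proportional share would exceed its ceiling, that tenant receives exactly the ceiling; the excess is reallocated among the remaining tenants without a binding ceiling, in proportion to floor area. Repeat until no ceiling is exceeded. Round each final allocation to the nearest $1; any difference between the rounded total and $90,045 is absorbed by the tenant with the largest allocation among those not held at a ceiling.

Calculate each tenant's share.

Total floor area = 17,768.
Pro-rata shares before constraints: Unit 2B 25,830.67; Unit G1 7,454.76; Unit 3B 38,175.88; Unit 2A 18,583.69.
Cap binds for Unit 2A ($9,800); remaining pool $80,245 reallocated over remaining floor area 14,101.
Remaining shares: Unit 2B 29,005.66 → $29,006; Unit G1 8,371.07 → $8,371; Unit 3B 42,868.28 → $42,868.

Unit 2B: $29,006; Unit G1: $8,371; Unit 3B: $42,868; Unit 2A: $9,800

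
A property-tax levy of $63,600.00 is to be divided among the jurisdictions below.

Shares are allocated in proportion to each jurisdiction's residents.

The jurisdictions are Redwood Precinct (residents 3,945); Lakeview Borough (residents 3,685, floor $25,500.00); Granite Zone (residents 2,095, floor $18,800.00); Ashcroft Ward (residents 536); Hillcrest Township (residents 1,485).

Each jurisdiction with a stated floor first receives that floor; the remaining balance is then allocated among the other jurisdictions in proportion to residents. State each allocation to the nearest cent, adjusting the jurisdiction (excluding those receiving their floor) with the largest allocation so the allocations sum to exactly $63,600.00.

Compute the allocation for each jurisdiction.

Redwood Precinct: $12,762.07; Lakeview Borough: $25,500.00; Granite Zone: $18,800.00; Ashcroft Ward: $1,733.96; Hillcrest Township: $4,803.97

Fund the minimums — Lakeview Borough $25,500.00; Granite Zone $18,800.00. Residual $19,300.00.
Residual split over remaining residents 5,966: Redwood Precinct 12,762.0684 → $12,762.07; Ashcroft Ward 1,733.9591 → $1,733.96; Hillcrest Township 4,803.9725 → $4,803.97.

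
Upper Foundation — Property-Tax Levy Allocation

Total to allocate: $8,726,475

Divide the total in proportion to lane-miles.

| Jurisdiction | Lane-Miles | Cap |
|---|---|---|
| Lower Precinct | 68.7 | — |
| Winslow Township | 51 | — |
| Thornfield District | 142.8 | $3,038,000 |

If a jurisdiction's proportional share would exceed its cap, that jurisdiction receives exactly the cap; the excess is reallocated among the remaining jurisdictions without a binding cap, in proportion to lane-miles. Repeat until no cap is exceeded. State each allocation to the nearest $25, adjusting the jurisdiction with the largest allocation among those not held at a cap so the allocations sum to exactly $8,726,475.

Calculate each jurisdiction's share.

Sum of lane-miles: 262.5.
Proportional shares (ignoring caps): Lower Precinct 2,283,843.17; Winslow Township 1,695,429.43; Thornfield District 4,747,202.40.
Cap binds for Thornfield District ($3,038,000); remaining pool $5,688,475 reallocated over remaining lane-miles 119.7.
Redistributed shares: Lower Precinct 3,264,813.97 → $3,264,825; Winslow Township 2,423,661.03 → $2,423,650.

Lower Precinct: $3,264,825 · Winslow Township: $2,423,650 · Thornfield District: $3,038,000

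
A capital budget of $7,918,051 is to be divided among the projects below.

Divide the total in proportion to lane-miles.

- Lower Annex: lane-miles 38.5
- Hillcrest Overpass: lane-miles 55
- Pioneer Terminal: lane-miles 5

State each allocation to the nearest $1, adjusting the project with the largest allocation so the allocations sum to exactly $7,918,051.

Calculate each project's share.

Combined lane-miles = 98.5.
Proportional shares: Lower Annex 38.5/98.5 × $7,918,051 = 3,094,872.73; Hillcrest Overpass 55/98.5 × $7,918,051 = 4,421,246.75; Pioneer Terminal 5/98.5 × $7,918,051 = 401,931.52.
Rounded to nearest $1: Lower Annex $3,094,873; Hillcrest Overpass $4,421,247; Pioneer Terminal $401,932. Sum = $7,918,052.
Difference $7,918,051 − $7,918,052 = −$1 applied to largest allocation (Hillcrest Overpass): Hillcrest Overpass becomes $4,421,246.

Lower Annex: $3,094,873 · Hillcrest Overpass: $4,421,246 · Pioneer Terminal: $401,932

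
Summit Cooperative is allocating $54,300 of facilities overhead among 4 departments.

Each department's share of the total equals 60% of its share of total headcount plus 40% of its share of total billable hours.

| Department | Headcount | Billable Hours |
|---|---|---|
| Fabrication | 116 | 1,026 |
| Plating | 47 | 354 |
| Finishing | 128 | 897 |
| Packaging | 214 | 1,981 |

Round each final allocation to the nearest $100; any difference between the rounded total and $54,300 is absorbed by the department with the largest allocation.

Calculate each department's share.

Fabrication: $12,700; Plating: $4,800; Finishing: $12,800; Packaging: $24,000

Headcount total 505; billable hours total 4,258.
Combined weights (60% headcount + 40% billable hours): Fabrication 0.2342; Plating 0.0891; Finishing 0.2363; Packaging 0.4404.
Pro-rata amounts: Fabrication 12,717.33; Plating 4,837.95; Finishing 12,833.49; Packaging 23,911.23.
After rounding ($100): Fabrication $12,700; Plating $4,800; Finishing $12,800; Packaging $23,900. Sum = $54,200.
Difference $54,300 − $54,200 = +$100 applied to largest allocation (Packaging): Packaging becomes $24,000.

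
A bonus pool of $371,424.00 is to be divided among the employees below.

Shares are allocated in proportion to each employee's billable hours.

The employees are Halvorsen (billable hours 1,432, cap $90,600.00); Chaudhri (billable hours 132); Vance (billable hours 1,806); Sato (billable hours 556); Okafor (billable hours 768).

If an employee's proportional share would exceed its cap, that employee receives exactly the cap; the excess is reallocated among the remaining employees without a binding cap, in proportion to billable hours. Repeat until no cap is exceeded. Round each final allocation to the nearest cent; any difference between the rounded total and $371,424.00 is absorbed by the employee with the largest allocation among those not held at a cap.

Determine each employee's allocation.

Halvorsen: $90,600.00; Chaudhri: $11,363.82; Vance: $155,477.66; Sato: $47,865.77; Okafor: $66,116.75

Billable hours total: 4,694.
Proportional shares (ignoring caps): Halvorsen 113,310.4320; Chaudhri 10,444.8164; Vance 142,904.0784; Sato 43,994.8326; Okafor 60,769.8406.
Held at cap: Halvorsen ($90,600.00); residual $280,824.00 reallocated over remaining billable hours 3,262.
Shares after redistribution: Chaudhri 11,363.8161 → $11,363.82; Vance 155,477.6652 → $155,477.67; Sato 47,865.7707 → $47,865.77; Okafor 66,116.7480 → $66,116.75.
Rounding difference −$0.01 applied to Vance → $155,477.66.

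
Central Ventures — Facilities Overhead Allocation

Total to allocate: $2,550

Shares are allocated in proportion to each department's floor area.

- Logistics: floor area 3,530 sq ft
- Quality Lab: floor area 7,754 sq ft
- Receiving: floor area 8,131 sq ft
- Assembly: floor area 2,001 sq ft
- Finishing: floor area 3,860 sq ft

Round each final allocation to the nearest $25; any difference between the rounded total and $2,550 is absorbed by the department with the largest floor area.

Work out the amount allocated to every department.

Logistics: $350; Quality Lab: $775; Receiving: $825; Assembly: $200; Finishing: $400

Combined floor area = 3,530 + 7,754 + 8,131 + 2,001 + 3,860 = 25,276.
Proportional shares: Logistics 356.13; Quality Lab 782.27; Receiving 820.31; Assembly 201.87; Finishing 389.42.
At nearest $25: Logistics $350; Quality Lab $775; Receiving $825; Assembly $200; Finishing $400. Sum = $2,550.
No rounding difference to absorb.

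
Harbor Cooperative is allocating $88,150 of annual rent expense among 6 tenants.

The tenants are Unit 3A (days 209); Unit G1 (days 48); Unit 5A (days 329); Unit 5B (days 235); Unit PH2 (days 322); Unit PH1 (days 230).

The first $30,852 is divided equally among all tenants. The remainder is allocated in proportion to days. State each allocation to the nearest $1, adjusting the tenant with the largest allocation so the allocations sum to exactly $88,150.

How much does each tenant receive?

Equal tier: $30,852 ÷ 6 = $5,142 apiece.
Remainder $57,298 by days (total 1,373): Unit 3A 8,721.98 → $8,722; Unit G1 2,003.13 → $2,003; Unit 5A 13,729.82 → $13,730; Unit 5B 9,807.01 → $9,807; Unit PH2 13,437.70 → $13,438; Unit PH1 9,598.35 → $9,598.
Totals: Unit 3A $5,142 + $8,722 = $13,864; Unit G1 $5,142 + $2,003 = $7,145; Unit 5A $5,142 + $13,730 = $18,872; Unit 5B $5,142 + $9,807 = $14,949; Unit PH2 $5,142 + $13,438 = $18,580; Unit PH1 $5,142 + $9,598 = $14,740.

Unit 3A: $13,864 | Unit G1: $7,145 | Unit 5A: $18,872 | Unit 5B: $14,949 | Unit PH2: $18,580 | Unit PH1: $14,740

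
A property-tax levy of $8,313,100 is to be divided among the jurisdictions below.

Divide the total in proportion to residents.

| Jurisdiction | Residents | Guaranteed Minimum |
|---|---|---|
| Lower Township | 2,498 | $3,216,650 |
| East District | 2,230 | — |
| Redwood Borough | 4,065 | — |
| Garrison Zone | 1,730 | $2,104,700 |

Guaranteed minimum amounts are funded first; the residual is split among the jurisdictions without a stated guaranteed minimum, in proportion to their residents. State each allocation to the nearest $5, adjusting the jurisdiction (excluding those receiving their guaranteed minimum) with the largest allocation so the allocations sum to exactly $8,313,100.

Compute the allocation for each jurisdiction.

Lower Township: $3,216,650 | East District: $1,059,825 | Redwood Borough: $1,931,925 | Garrison Zone: $2,104,700

Guaranteed amounts: Lower Township $3,216,650; Garrison Zone $2,104,700. Residual $2,991,750.
Residual split over remaining residents 6,295: East District 1,059,825.66 → $1,059,825; Redwood Borough 1,931,924.34 → $1,931,925.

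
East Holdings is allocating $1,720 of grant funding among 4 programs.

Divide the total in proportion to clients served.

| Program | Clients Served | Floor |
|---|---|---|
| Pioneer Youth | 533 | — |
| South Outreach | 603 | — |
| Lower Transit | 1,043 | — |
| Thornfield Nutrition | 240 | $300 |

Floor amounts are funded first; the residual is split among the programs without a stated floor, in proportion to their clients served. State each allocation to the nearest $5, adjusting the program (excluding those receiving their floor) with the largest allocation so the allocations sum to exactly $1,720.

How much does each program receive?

Guaranteed amounts: Thornfield Nutrition $300. Balance $1,420.
Balance split over remaining clients served 2,179: Pioneer Youth 347.34 → $345; South Outreach 392.96 → $395; Lower Transit 679.70 → $680.

Pioneer Youth: $345 | South Outreach: $395 | Lower Transit: $680 | Thornfield Nutrition: $300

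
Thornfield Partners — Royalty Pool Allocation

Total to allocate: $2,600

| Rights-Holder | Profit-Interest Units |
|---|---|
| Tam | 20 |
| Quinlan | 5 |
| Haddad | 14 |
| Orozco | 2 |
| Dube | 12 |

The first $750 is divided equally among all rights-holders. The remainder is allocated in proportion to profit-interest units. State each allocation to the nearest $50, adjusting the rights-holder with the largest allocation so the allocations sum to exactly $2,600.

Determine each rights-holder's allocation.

$750 shared equally gives $150 per rights-holder.
Remainder $1,850 by profit-interest units (total 53): Tam 698.11 → $700; Quinlan 174.53 → $150; Haddad 488.68 → $500; Orozco 69.81 → $50; Dube 418.87 → $400.
Rounding difference +$50 on remainder applied to Tam.
Totals: Tam $150 + $750 = $900; Quinlan $150 + $150 = $300; Haddad $150 + $500 = $650; Orozco $150 + $50 = $200; Dube $150 + $400 = $550.

Tam: $900 | Quinlan: $300 | Haddad: $650 | Orozco: $200 | Dube: $550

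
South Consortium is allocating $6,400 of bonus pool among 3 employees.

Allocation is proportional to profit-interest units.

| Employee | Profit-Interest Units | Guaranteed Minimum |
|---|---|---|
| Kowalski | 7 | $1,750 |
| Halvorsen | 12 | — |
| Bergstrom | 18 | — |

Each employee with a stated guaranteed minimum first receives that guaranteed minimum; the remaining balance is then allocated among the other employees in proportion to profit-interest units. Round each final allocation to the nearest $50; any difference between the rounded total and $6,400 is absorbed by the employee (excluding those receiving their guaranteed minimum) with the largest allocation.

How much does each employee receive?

Kowalski: $1,750 | Halvorsen: $1,850 | Bergstrom: $2,800

Fund the minimums — Kowalski $1,750. Remaining pool $4,650.
Remaining pool split over remaining profit-interest units 30: Halvorsen 1,860.00 → $1,850; Bergstrom 2,790.00 → $2,800.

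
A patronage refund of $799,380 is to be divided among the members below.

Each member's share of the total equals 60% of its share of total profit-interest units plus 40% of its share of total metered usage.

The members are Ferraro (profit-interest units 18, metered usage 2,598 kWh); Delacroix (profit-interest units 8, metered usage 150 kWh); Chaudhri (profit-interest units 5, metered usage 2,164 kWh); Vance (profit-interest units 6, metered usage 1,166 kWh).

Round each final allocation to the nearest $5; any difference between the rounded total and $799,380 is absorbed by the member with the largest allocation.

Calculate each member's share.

Ferraro: $370,005 · Delacroix: $111,595 · Chaudhri: $178,660 · Vance: $139,120

Totals — profit-interest units 37, metered usage 6,078.
Combined weights (60% profit-interest units + 40% metered usage): Ferraro 0.4629; Delacroix 0.1396; Chaudhri 0.2235; Vance 0.1740.
Proportional shares: Ferraro 370,008.37; Delacroix 111,594.57; Chaudhri 178,658.51; Vance 139,118.55.
Rounded to nearest $5: Ferraro $370,010; Delacroix $111,595; Chaudhri $178,660; Vance $139,120. Sum = $799,385.
Difference $799,380 − $799,385 = −$5 applied to largest allocation (Ferraro): Ferraro becomes $370,005.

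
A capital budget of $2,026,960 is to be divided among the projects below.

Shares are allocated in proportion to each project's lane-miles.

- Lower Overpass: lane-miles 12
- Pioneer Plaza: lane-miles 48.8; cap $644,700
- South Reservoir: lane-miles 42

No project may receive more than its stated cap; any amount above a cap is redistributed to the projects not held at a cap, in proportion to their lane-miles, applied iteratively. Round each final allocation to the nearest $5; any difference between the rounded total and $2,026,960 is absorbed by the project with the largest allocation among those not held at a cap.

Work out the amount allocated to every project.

Sum of lane-miles: 102.8.
Proportional shares (ignoring caps): Lower Overpass 236,610.12; Pioneer Plaza 962,214.47; South Reservoir 828,135.41.
Held at cap: Pioneer Plaza ($644,700); remaining pool $1,382,260 reallocated over remaining lane-miles 54.
Redistributed shares: Lower Overpass 307,168.89 → $307,170; South Reservoir 1,075,091.11 → $1,075,090.

Lower Overpass: $307,170 | Pioneer Plaza: $644,700 | South Reservoir: $1,075,090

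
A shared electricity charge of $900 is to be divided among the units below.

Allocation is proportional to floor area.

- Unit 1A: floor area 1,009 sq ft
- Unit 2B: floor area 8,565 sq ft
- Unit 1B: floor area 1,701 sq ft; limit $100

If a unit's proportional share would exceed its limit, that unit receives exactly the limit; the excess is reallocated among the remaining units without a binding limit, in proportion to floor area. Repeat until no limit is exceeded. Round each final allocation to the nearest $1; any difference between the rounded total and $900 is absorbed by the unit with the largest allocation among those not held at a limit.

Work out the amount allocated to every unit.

Unit 1A: $84 · Unit 2B: $716 · Unit 1B: $100

Floor area total: 11,275.
Proportional shares (ignoring caps): Unit 1A 80.54; Unit 2B 683.68; Unit 1B 135.78.
Capped: Unit 1B ($100); remaining pool $800 reallocated over remaining floor area 9,574.
Redistributed shares: Unit 1A 84.31 → $84; Unit 2B 715.69 → $716.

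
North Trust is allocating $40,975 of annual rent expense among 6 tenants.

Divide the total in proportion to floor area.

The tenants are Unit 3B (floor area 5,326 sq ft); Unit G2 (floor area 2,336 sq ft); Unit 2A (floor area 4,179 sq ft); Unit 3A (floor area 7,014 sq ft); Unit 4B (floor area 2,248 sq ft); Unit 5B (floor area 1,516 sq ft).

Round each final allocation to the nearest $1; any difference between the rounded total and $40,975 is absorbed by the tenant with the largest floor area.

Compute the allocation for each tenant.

Total floor area = 5,326 + 2,336 + 4,179 + 7,014 + 2,248 + 1,516 = 22,619.
Pro-rata amounts: Unit 3B 9,648.21; Unit G2 4,231.73; Unit 2A 7,570.38; Unit 3A 12,706.07; Unit 4B 4,072.32; Unit 5B 2,746.28.
At nearest $1: Unit 3B $9,648; Unit G2 $4,232; Unit 2A $7,570; Unit 3A $12,706; Unit 4B $4,072; Unit 5B $2,746. Sum = $40,974.
Difference $40,975 − $40,974 = +$1 applied to largest floor area (Unit 3A): Unit 3A becomes $12,707.

Unit 3B: $9,648; Unit G2: $4,232; Unit 2A: $7,570; Unit 3A: $12,707; Unit 4B: $4,072; Unit 5B: $2,746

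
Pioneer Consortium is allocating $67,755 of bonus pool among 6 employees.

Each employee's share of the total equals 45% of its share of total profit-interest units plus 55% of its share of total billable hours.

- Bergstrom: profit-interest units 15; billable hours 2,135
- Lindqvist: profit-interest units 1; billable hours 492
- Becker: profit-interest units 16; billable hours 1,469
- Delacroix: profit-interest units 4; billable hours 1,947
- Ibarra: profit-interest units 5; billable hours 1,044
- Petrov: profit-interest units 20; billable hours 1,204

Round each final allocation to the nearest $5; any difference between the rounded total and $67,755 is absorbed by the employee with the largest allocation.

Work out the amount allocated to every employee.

Profit-interest units total 61; billable hours total 8,291.
Composite weights (45% profit-interest units + 55% billable hours): Bergstrom 0.2523; Lindqvist 0.0400; Becker 0.2155; Delacroix 0.1587; Ibarra 0.1061; Petrov 0.2274.
Proportional shares: Bergstrom 17,093.58; Lindqvist 2,711.21; Becker 14,599.97; Delacroix 10,750.44; Ibarra 7,191.59; Petrov 15,408.21.
After rounding ($5): Bergstrom $17,095; Lindqvist $2,710; Becker $14,600; Delacroix $10,750; Ibarra $7,190; Petrov $15,410. Sum = $67,755.
Rounded total matches; no reconciliation needed.

Bergstrom: $17,095; Lindqvist: $2,710; Becker: $14,600; Delacroix: $10,750; Ibarra: $7,190; Petrov: $15,410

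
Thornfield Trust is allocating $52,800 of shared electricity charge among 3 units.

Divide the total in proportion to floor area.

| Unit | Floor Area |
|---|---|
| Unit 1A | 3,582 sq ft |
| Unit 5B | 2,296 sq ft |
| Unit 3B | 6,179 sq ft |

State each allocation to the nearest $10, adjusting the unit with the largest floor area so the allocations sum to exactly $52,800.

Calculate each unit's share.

Unit 1A: $15,690 · Unit 5B: $10,050 · Unit 3B: $27,060

Floor area total: 3,582 + 2,296 + 6,179 = 12,057.
Unrounded shares: Unit 1A 15,686.29; Unit 5B 10,054.64; Unit 3B 27,059.07.
Rounded to nearest $10: Unit 1A $15,690; Unit 5B $10,050; Unit 3B $27,060. Sum = $52,800.
No rounding difference to absorb.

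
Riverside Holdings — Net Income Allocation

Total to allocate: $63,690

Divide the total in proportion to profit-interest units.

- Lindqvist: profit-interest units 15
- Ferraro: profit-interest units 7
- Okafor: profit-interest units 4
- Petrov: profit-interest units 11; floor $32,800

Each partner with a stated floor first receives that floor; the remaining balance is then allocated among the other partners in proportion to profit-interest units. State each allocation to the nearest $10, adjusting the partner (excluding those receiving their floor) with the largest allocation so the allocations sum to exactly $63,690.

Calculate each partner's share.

Lindqvist: $17,820 · Ferraro: $8,320 · Okafor: $4,750 · Petrov: $32,800

Fund the minimums — Petrov $32,800. Balance $30,890.
Balance split over remaining profit-interest units 26: Lindqvist 17,821.15 → $17,820; Ferraro 8,316.54 → $8,320; Okafor 4,752.31 → $4,750.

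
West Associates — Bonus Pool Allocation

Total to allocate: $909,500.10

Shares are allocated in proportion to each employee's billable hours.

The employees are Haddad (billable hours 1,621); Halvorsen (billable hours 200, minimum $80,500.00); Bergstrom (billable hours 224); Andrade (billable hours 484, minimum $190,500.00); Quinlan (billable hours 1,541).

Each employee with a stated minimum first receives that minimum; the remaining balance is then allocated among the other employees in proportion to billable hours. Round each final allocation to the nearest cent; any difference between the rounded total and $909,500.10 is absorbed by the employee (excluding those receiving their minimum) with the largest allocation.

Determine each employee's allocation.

Fund the minimums — Halvorsen $80,500.00; Andrade $190,500.00. Residual $638,500.10.
Residual split over remaining billable hours 3,386: Haddad 305,672.9658 → $305,672.97; Bergstrom 42,239.8176 → $42,239.82; Quinlan 290,587.3166 → $290,587.32.
Rounding difference −$0.01 applied to Haddad → $305,672.96.

Haddad: $305,672.96 | Halvorsen: $80,500.00 | Bergstrom: $42,239.82 | Andrade: $190,500.00 | Quinlan: $290,587.32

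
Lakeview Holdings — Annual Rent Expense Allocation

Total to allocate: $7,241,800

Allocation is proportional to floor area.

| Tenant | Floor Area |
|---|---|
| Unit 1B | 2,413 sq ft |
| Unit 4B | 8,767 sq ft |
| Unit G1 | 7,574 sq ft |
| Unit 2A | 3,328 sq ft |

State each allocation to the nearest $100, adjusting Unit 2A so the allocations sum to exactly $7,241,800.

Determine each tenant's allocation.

Total floor area = 22,082.
Pro-rata amounts: Unit 1B 2,413/22,082 × $7,241,800 = 791,344.24; Unit 4B 8,767/22,082 × $7,241,800 = 2,875,140.87; Unit G1 7,574/22,082 × $7,241,800 = 2,483,896.08; Unit 2A 3,328/22,082 × $7,241,800 = 1,091,418.82.
After rounding ($100): Unit 1B $791,300; Unit 4B $2,875,100; Unit G1 $2,483,900; Unit 2A $1,091,400. Sum = $7,241,700.
Difference $7,241,800 − $7,241,700 = +$100 applied to Unit 2A: Unit 2A becomes $1,091,500.

Unit 1B: $791,300; Unit 4B: $2,875,100; Unit G1: $2,483,900; Unit 2A: $1,091,500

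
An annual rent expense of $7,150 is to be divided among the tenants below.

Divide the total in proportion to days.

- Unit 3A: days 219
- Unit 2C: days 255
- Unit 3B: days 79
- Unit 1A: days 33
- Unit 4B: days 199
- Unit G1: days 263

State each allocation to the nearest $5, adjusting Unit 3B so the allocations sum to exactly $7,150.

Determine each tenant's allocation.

Combined days = 1,048.
Pro-rata amounts: Unit 3A 219/1,048 × $7,150 = 1,494.13; Unit 2C 255/1,048 × $7,150 = 1,739.74; Unit 3B 79/1,048 × $7,150 = 538.98; Unit 1A 33/1,048 × $7,150 = 225.14; Unit 4B 199/1,048 × $7,150 = 1,357.68; Unit G1 263/1,048 × $7,150 = 1,794.32.
At nearest $5: Unit 3A $1,495; Unit 2C $1,740; Unit 3B $540; Unit 1A $225; Unit 4B $1,360; Unit G1 $1,795. Sum = $7,155.
Difference $7,150 − $7,155 = −$5 applied to Unit 3B: Unit 3B becomes $535.

Unit 3A: $1,495; Unit 2C: $1,740; Unit 3B: $535; Unit 1A: $225; Unit 4B: $1,360; Unit G1: $1,795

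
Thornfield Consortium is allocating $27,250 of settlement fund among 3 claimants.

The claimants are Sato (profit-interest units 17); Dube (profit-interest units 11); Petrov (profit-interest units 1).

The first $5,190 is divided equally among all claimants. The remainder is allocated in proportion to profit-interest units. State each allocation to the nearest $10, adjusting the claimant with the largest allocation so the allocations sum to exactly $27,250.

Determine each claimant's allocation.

$5,190 shared equally gives $1,730 per claimant.
Remainder $22,060 by profit-interest units (total 29): Sato 12,931.72 → $12,930; Dube 8,367.59 → $8,370; Petrov 760.69 → $760.
Totals: Sato $1,730 + $12,930 = $14,660; Dube $1,730 + $8,370 = $10,100; Petrov $1,730 + $760 = $2,490.

Sato: $14,660 | Dube: $10,100 | Petrov: $2,490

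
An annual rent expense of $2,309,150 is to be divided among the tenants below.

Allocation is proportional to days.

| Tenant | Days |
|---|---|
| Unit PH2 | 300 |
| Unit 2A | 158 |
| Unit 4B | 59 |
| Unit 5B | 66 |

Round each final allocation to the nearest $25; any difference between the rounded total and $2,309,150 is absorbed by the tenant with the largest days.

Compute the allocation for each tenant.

Sum of days: 300 + 158 + 59 + 66 = 583.
Pro-rata amounts: Unit PH2 1,188,241.85; Unit 2A 625,807.38; Unit 4B 233,687.56; Unit 5B 261,413.21.
Rounded to nearest $25: Unit PH2 $1,188,250; Unit 2A $625,800; Unit 4B $233,700; Unit 5B $261,425. Sum = $2,309,175.
Difference $2,309,150 − $2,309,175 = −$25 applied to largest days (Unit PH2): Unit PH2 becomes $1,188,225.

Unit PH2: $1,188,225; Unit 2A: $625,800; Unit 4B: $233,700; Unit 5B: $261,425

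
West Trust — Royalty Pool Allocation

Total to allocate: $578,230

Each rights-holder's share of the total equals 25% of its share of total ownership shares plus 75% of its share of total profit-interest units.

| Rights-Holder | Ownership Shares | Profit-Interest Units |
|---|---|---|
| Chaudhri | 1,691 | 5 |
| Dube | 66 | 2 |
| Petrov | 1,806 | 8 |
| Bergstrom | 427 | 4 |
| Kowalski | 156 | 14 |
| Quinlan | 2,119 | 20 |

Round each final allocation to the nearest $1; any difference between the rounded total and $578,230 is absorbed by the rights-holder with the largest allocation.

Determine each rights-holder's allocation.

Chaudhri: $79,930; Dube: $17,888; Petrov: $107,131; Bergstrom: $42,583; Kowalski: $118,155; Quinlan: $212,543

Totals — ownership shares 6,265, profit-interest units 53.
Composite weights (25% ownership shares + 75% profit-interest units): Chaudhri 0.1382; Dube 0.0309; Petrov 0.1853; Bergstrom 0.0736; Kowalski 0.2043; Quinlan 0.3676.
Pro-rata amounts: Chaudhri 79,930.33; Dube 17,887.87; Petrov 107,131.32; Bergstrom 42,582.52; Kowalski 118,154.52; Quinlan 212,543.43.
Rounded to nearest $1: Chaudhri $79,930; Dube $17,888; Petrov $107,131; Bergstrom $42,583; Kowalski $118,155; Quinlan $212,543. Sum = $578,230.
Sum already equals the total — no adjustment.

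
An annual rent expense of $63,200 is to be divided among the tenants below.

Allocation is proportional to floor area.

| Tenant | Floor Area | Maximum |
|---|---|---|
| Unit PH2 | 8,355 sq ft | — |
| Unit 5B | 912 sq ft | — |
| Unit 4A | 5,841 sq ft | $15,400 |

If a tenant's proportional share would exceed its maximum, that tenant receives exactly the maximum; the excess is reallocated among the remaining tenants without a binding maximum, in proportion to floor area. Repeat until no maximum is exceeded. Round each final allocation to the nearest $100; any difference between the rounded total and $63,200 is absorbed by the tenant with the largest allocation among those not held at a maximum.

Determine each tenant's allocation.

Unit PH2: $43,100 | Unit 5B: $4,700 | Unit 4A: $15,400

Sum of floor area: 15,108.
Proportional shares (ignoring caps): Unit PH2 34,950.75; Unit 5B 3,815.09; Unit 4A 24,434.15.
Held at cap: Unit 4A ($15,400); remaining pool $47,800 reallocated over remaining floor area 9,267.
Redistributed shares: Unit PH2 43,095.82 → $43,100; Unit 5B 4,704.18 → $4,700.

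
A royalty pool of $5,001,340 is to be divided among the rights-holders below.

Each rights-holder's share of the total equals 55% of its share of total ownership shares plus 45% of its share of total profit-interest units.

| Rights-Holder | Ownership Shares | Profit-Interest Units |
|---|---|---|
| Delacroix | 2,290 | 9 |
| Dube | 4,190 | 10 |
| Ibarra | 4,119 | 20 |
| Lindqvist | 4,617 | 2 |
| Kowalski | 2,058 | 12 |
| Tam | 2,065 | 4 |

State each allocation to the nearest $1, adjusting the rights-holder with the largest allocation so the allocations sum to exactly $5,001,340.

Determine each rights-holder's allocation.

Delacroix: $681,083 | Dube: $990,819 | Ibarra: $1,375,563 | Lindqvist: $735,680 | Kowalski: $766,537 | Tam: $451,658

Ownership shares total 19,339; profit-interest units total 57.
Combined weights (55% ownership shares + 45% profit-interest units): Delacroix 0.1362; Dube 0.1981; Ibarra 0.2750; Lindqvist 0.1471; Kowalski 0.1533; Tam 0.0903.
Pro-rata amounts: Delacroix 681,082.95; Dube 990,819.05; Ibarra 1,375,562.80; Lindqvist 735,680.49; Kowalski 766,536.57; Tam 451,658.13.
Rounded to nearest $1: Delacroix $681,083; Dube $990,819; Ibarra $1,375,563; Lindqvist $735,680; Kowalski $766,537; Tam $451,658. Sum = $5,001,340.
Sum already equals the total — no adjustment.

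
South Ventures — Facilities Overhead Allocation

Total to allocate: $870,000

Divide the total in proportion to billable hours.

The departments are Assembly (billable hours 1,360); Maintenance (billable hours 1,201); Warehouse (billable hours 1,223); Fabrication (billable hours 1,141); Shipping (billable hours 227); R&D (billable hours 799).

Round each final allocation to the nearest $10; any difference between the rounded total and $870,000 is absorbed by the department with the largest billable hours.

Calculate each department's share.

Combined billable hours = 1,360 + 1,201 + 1,223 + 1,141 + 227 + 799 = 5,951.
Proportional shares: Assembly 198,823.73; Maintenance 175,578.89; Warehouse 178,795.16; Fabrication 166,807.26; Shipping 33,186.02; R&D 116,808.94.
Rounded to nearest $10: Assembly $198,820; Maintenance $175,580; Warehouse $178,800; Fabrication $166,810; Shipping $33,190; R&D $116,810. Sum = $870,010.
Difference $870,000 − $870,010 = −$10 applied to largest billable hours (Assembly): Assembly becomes $198,810.

Assembly: $198,810; Maintenance: $175,580; Warehouse: $178,800; Fabrication: $166,810; Shipping: $33,190; R&D: $116,810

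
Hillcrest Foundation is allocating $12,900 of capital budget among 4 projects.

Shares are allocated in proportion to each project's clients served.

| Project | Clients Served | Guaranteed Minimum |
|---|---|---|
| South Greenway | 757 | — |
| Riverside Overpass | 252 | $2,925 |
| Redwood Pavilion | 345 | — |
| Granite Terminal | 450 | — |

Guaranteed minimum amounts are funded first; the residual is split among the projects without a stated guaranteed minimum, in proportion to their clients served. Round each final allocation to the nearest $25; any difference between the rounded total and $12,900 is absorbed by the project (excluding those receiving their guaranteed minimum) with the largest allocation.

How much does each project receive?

Fund the minimums — Riverside Overpass $2,925. Residual $9,975.
Residual split over remaining clients served 1,552: South Greenway 4,865.38 → $4,875; Redwood Pavilion 2,217.38 → $2,225; Granite Terminal 2,892.24 → $2,900.
Rounding difference −$25 applied to South Greenway → $4,850.

South Greenway: $4,850; Riverside Overpass: $2,925; Redwood Pavilion: $2,225; Granite Terminal: $2,900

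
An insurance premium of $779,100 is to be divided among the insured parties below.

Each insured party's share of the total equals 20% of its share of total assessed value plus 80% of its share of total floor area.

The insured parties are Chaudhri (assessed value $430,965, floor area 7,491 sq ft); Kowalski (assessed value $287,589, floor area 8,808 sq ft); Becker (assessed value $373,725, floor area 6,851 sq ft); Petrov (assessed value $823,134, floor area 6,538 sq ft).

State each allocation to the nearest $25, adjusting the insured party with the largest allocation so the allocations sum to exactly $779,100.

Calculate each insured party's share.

Totals — assessed value 1,915,413, floor area 29,688.
Composite weights (20% assessed value + 80% floor area): Chaudhri 0.2469; Kowalski 0.2674; Becker 0.2236; Petrov 0.2621.
Unrounded shares: Chaudhri 192,327.87; Kowalski 208,313.70; Becker 174,234.98; Petrov 204,223.45.
At nearest $25: Chaudhri $192,325; Kowalski $208,325; Becker $174,225; Petrov $204,225. Sum = $779,100.
Sum already equals the total — no adjustment.

Chaudhri: $192,325 · Kowalski: $208,325 · Becker: $174,225 · Petrov: $204,225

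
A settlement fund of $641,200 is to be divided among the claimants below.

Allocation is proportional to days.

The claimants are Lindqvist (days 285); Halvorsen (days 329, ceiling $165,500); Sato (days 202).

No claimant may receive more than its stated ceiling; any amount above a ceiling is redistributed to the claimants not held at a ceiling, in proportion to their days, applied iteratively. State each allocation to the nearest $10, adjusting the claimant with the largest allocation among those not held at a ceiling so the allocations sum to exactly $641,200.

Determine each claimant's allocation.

Lindqvist: $278,390; Halvorsen: $165,500; Sato: $197,310

Days total: 816.
Proportional shares (ignoring caps): Lindqvist 223,948.53; Halvorsen 258,523.04; Sato 158,728.43.
Cap binds for Halvorsen ($165,500); residual $475,700 reallocated over remaining days 487.
Redistributed shares: Lindqvist 278,387.06 → $278,390; Sato 197,312.94 → $197,310.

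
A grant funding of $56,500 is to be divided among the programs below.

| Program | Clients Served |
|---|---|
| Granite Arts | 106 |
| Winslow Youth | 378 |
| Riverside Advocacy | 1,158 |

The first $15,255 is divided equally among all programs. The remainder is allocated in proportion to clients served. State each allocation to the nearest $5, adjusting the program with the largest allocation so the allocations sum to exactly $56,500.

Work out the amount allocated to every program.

$15,255 shared equally gives $5,085 per program.
Remainder $41,245 by clients served (total 1,642): Granite Arts 2,662.59 → $2,665; Winslow Youth 9,494.89 → $9,495; Riverside Advocacy 29,087.52 → $29,090.
Rounding difference −$5 on remainder applied to Riverside Advocacy.
Totals: Granite Arts $5,085 + $2,665 = $7,750; Winslow Youth $5,085 + $9,495 = $14,580; Riverside Advocacy $5,085 + $29,085 = $34,170.

Granite Arts: $7,750 · Winslow Youth: $14,580 · Riverside Advocacy: $34,170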